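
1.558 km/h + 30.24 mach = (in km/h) 3.707e+04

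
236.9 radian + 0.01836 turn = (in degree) 1.358e+04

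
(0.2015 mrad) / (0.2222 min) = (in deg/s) 0.000866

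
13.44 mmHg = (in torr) 13.44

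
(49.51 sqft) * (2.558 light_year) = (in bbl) 7.001e+17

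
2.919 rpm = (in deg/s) 17.51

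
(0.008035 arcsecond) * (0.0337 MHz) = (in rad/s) 0.001313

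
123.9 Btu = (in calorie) 3.124e+04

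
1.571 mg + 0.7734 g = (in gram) 0.775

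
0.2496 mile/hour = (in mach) 0.0003277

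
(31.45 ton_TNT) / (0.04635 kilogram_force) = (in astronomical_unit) 1.935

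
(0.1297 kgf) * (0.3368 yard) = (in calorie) 0.09362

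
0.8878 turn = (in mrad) 5578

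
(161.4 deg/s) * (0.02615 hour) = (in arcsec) 5.47e+07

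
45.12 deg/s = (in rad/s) 0.7875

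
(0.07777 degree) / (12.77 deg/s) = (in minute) 0.0001015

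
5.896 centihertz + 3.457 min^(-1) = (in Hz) 0.1166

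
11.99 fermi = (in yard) 1.311e-14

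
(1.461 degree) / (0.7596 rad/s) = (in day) 3.885e-07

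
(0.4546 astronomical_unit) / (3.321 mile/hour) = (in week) 7.574e+04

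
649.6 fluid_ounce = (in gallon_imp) 4.226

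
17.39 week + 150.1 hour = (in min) 1.843e+05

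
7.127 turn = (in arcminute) 1.539e+05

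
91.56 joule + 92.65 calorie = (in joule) 479.2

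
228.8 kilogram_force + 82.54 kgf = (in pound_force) 686.4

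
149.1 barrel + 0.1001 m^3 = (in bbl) 149.7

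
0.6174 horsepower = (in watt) 460.4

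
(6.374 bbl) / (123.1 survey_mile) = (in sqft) 5.506e-05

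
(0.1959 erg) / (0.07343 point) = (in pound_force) 0.00017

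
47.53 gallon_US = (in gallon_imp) 39.58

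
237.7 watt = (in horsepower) 0.3188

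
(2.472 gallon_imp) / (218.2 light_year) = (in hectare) 5.444e-25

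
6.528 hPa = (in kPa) 0.6528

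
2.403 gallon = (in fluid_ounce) 307.6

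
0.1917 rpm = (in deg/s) 1.15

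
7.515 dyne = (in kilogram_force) 7.663e-06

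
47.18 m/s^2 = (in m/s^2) 47.18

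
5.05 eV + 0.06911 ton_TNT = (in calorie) 6.911e+07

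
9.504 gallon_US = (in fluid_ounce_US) 1217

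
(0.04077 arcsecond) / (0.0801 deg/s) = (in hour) 3.927e-08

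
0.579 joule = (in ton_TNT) 1.384e-10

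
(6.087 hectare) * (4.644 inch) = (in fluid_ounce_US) 2.428e+08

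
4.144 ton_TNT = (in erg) 1.734e+17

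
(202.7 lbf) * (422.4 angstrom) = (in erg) 380.9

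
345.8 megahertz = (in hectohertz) 3.458e+06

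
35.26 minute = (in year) 6.709e-05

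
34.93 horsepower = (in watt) 2.605e+04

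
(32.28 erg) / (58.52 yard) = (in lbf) 1.356e-08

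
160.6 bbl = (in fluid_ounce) 8.634e+05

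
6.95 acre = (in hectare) 2.813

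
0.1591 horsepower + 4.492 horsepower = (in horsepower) 4.651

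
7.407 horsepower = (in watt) 5523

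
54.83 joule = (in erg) 5.483e+08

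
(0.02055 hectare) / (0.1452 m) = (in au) 9.461e-09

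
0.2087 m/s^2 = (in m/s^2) 0.2087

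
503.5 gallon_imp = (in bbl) 14.4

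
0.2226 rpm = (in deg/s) 1.336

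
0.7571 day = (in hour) 18.17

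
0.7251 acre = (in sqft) 3.159e+04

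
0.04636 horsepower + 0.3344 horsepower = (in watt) 283.9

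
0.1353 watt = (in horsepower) 0.0001814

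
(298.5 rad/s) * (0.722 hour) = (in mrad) 7.759e+08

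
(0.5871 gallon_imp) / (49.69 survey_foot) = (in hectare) 1.762e-08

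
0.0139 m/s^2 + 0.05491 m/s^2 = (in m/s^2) 0.06881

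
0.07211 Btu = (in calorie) 18.18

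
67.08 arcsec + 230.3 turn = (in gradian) 9.212e+04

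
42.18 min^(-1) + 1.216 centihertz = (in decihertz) 7.152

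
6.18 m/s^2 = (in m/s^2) 6.18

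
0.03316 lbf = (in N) 0.1475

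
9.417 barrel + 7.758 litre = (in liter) 1505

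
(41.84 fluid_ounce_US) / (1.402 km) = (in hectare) 8.826e-11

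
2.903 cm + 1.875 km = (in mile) 1.165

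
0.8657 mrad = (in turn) 0.0001378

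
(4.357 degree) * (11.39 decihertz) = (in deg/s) 4.963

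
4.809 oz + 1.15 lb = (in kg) 0.658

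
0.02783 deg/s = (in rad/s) 0.0004857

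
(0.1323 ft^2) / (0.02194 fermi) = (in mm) 5.602e+17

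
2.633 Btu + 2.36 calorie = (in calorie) 666.3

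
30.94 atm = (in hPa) 3.135e+04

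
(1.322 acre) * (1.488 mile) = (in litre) 1.281e+10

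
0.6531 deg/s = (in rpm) 0.1089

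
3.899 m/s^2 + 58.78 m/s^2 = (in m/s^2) 62.68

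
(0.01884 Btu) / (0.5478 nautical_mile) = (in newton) 0.01959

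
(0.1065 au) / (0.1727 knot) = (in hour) 4.981e+07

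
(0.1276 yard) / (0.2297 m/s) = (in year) 1.611e-08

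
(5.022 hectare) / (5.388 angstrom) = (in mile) 5.792e+10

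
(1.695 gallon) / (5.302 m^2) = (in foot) 0.00397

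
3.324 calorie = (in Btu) 0.01318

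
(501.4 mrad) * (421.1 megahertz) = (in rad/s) 2.111e+08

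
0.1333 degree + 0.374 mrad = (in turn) 0.0004298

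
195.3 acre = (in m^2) 7.904e+05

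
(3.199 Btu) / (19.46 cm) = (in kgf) 1769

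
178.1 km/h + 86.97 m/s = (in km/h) 491.2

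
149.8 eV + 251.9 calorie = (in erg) 1.054e+10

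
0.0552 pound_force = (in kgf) 0.02504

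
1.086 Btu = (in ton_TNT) 2.739e-07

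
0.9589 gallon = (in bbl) 0.02283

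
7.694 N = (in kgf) 0.7846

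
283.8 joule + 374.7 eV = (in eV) 1.771e+21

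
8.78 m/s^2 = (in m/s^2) 8.78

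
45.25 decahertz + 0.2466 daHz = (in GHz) 4.55e-07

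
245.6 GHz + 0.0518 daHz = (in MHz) 2.456e+05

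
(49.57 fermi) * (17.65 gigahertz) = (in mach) 2.569e-06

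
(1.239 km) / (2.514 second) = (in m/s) 492.8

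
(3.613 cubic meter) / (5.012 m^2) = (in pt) 2043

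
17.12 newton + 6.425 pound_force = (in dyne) 4.57e+06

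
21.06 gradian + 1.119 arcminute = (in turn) 0.0527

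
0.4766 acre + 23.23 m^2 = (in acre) 0.4823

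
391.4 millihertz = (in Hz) 0.3914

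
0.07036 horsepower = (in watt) 52.47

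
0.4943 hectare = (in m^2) 4943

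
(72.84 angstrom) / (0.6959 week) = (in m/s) 1.731e-14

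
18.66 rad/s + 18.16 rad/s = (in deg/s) 2110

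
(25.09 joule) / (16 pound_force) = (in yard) 0.3855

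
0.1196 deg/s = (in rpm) 0.01993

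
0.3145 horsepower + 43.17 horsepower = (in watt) 3.243e+04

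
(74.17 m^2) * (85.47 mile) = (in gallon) 2.695e+09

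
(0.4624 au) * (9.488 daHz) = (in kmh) 2.363e+13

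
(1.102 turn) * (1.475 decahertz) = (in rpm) 975.3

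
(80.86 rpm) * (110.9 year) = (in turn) 4.713e+09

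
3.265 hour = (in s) 1.175e+04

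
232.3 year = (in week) 1.211e+04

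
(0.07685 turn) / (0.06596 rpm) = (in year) 2.217e-06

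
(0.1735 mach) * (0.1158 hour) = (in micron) 2.463e+10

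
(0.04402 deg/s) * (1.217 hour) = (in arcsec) 6.943e+05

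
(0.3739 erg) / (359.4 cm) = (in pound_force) 2.339e-09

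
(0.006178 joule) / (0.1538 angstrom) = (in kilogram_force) 4.096e+07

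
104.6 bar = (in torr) 7.846e+04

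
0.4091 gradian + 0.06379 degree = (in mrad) 7.539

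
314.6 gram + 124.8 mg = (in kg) 0.3147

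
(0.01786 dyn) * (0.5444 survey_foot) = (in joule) 2.964e-08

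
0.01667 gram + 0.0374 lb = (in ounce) 0.599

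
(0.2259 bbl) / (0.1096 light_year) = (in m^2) 3.464e-17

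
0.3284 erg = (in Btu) 3.113e-11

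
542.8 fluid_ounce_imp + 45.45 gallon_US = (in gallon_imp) 41.24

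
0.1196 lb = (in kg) 0.05425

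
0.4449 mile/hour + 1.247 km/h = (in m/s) 0.5453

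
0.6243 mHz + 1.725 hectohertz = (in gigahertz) 1.725e-07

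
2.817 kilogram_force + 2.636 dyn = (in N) 27.63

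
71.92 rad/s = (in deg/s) 4121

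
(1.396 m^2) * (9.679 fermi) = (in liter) 1.351e-11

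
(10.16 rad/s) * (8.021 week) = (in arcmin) 1.694e+11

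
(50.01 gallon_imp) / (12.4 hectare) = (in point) 0.005197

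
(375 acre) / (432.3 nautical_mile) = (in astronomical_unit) 1.267e-11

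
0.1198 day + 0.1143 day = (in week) 0.03344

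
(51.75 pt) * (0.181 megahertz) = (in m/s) 3304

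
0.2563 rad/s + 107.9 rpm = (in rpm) 110.3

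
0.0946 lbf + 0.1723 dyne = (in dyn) 4.208e+04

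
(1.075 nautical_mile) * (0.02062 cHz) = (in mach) 0.001206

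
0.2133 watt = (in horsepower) 0.000286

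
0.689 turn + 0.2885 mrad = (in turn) 0.689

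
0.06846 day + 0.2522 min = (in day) 0.06864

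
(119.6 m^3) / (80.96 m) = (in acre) 0.000365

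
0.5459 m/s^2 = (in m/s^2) 0.5459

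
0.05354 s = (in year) 1.698e-09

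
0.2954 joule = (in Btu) 0.00028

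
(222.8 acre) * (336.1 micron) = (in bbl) 1906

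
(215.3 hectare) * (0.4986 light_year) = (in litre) 1.016e+25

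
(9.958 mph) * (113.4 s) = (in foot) 1656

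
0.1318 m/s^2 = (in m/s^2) 0.1318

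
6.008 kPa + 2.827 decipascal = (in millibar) 60.08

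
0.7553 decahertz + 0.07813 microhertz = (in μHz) 7.553e+06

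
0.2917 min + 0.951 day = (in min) 1370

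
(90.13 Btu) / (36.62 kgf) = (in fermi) 2.648e+17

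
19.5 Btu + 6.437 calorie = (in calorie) 4924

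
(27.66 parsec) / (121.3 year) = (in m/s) 2.231e+08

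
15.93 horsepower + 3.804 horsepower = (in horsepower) 19.73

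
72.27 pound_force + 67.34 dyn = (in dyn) 3.215e+07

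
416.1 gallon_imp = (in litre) 1892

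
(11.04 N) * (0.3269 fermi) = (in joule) 3.609e-15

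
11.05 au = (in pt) 4.686e+15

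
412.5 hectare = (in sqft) 4.44e+07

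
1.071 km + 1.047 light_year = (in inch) 3.9e+17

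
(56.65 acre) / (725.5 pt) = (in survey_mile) 556.6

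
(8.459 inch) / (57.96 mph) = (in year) 2.629e-10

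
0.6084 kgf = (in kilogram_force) 0.6084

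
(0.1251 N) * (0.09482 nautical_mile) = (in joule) 21.97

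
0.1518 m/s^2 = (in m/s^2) 0.1518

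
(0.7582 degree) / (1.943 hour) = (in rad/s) 1.892e-06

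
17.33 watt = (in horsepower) 0.02324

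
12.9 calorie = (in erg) 5.397e+08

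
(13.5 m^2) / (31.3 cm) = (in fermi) 4.313e+16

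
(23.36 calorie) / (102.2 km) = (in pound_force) 0.000215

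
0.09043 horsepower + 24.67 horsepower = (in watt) 1.846e+04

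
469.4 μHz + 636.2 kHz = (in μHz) 6.362e+11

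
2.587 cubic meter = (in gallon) 683.4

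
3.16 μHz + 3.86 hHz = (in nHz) 3.86e+11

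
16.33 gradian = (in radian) 0.2565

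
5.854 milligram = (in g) 0.005854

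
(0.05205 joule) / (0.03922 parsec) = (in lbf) 9.669e-18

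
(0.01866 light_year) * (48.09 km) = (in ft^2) 9.138e+19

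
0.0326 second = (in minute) 0.0005433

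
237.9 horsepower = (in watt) 1.774e+05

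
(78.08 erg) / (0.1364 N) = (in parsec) 1.855e-21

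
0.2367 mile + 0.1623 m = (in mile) 0.2368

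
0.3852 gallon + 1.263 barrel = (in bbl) 1.272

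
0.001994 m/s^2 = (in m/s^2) 0.001994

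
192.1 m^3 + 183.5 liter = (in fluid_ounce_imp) 6.767e+06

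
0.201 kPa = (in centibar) 0.201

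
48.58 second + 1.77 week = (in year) 0.03395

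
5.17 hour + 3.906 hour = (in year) 0.001036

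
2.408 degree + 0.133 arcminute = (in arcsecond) 8677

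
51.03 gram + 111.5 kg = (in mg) 1.116e+08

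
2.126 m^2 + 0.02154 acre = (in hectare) 0.00893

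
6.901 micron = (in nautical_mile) 3.726e-09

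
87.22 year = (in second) 2.751e+09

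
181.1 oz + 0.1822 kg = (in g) 5316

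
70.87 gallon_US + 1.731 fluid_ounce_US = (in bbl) 1.688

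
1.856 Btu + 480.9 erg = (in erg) 1.958e+10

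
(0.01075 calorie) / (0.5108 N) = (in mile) 5.471e-05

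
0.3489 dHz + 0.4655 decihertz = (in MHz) 8.144e-08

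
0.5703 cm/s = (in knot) 0.01109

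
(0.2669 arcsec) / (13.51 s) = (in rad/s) 9.578e-08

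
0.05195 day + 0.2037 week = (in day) 1.478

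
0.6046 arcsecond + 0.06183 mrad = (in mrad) 0.06476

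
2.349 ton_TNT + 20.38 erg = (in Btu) 9.315e+06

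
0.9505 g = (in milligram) 950.5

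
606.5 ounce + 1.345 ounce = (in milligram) 1.723e+07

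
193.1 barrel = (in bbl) 193.1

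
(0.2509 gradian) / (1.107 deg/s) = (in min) 0.0034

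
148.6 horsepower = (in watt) 1.108e+05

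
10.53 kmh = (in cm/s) 292.5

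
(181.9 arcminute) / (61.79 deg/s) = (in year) 1.556e-09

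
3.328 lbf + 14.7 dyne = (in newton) 14.8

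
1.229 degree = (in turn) 0.003414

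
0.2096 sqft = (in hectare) 1.947e-06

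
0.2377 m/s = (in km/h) 0.8557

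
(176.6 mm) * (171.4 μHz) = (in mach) 8.89e-08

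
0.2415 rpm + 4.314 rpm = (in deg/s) 27.33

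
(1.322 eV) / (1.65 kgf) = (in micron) 1.309e-14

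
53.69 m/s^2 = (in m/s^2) 53.69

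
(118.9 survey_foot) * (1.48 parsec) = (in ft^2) 1.781e+19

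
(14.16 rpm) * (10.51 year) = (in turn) 7.822e+07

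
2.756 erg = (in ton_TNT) 6.587e-17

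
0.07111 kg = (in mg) 7.111e+04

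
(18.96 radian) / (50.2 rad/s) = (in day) 4.371e-06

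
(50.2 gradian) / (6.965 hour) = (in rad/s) 3.145e-05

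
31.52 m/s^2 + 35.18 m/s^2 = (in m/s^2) 66.7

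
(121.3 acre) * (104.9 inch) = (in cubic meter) 1.308e+06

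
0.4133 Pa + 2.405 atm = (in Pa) 2.437e+05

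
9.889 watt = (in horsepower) 0.01326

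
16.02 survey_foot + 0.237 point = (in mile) 0.003034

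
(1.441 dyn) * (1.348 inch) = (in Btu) 4.676e-10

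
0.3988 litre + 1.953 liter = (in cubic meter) 0.002352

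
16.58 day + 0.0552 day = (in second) 1.437e+06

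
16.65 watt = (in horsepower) 0.02233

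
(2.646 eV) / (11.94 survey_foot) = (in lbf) 2.619e-20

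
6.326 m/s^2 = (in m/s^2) 6.326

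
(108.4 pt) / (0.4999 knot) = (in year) 4.715e-09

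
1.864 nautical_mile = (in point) 9.786e+06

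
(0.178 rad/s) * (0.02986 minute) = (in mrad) 318.9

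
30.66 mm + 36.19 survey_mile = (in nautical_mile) 31.45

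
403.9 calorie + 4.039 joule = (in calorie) 404.9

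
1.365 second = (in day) 1.58e-05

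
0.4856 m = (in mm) 485.6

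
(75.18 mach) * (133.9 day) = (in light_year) 3.13e-05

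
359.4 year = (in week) 1.874e+04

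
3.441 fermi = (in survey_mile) 2.138e-18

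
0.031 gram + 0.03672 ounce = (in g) 1.072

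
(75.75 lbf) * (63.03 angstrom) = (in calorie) 5.076e-07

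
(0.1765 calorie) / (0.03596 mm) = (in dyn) 2.054e+09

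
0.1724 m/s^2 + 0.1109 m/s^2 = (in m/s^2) 0.2833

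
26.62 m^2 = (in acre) 0.006578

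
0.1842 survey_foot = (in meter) 0.05614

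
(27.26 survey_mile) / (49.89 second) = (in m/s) 879.4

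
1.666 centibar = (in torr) 12.5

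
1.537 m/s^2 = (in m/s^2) 1.537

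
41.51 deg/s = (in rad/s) 0.7245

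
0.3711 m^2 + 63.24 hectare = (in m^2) 6.324e+05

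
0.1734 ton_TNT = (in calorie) 1.734e+08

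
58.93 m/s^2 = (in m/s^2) 58.93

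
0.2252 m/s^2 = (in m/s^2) 0.2252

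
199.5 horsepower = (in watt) 1.488e+05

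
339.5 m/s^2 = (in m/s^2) 339.5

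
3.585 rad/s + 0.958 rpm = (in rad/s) 3.685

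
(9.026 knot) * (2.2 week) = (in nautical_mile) 3336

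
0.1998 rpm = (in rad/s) 0.02092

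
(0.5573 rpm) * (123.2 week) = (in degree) 2.492e+08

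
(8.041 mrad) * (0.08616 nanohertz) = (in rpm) 6.616e-12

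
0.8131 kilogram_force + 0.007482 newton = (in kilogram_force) 0.8139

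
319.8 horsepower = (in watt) 2.385e+05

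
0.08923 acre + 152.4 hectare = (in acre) 376.7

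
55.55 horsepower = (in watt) 4.142e+04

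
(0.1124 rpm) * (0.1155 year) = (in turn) 6823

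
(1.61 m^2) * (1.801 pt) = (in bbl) 0.006434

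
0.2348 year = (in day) 85.7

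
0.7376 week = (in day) 5.163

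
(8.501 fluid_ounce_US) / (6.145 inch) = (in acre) 3.98e-07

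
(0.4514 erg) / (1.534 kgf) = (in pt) 8.506e-06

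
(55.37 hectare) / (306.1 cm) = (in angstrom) 1.809e+15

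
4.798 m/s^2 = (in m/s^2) 4.798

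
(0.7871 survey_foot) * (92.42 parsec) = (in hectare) 6.842e+13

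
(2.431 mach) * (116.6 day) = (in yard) 9.12e+09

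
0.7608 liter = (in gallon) 0.201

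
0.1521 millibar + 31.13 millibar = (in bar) 0.03128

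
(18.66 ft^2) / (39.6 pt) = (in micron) 1.241e+08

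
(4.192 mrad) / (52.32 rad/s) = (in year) 2.541e-12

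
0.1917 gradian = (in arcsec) 621.1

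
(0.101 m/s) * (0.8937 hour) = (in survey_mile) 0.2019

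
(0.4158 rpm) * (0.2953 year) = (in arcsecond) 8.364e+10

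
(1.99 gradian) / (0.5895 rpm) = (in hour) 0.0001407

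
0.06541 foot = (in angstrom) 1.994e+08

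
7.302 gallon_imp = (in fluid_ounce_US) 1122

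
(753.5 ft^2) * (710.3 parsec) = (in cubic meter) 1.534e+21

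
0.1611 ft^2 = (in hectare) 1.497e-06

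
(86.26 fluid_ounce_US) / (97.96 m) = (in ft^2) 0.0002803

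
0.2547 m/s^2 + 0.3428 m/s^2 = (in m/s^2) 0.5975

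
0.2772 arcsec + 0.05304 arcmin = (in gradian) 0.001068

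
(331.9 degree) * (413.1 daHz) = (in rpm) 2.285e+05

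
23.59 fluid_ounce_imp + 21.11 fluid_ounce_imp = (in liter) 1.27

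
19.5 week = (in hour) 3276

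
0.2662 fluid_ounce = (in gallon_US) 0.00208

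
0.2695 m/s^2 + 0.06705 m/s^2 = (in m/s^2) 0.3366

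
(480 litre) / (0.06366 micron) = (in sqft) 8.116e+07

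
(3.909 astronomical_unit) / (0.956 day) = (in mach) 2.079e+04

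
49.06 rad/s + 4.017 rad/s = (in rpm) 506.8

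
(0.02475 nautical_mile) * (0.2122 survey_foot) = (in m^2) 2.965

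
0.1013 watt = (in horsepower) 0.0001358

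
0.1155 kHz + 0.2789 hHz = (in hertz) 143.4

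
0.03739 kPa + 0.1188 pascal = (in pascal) 37.51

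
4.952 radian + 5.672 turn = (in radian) 40.59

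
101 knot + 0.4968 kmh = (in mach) 0.153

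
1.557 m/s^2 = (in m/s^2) 1.557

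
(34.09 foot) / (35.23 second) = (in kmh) 1.062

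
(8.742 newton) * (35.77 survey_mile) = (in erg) 5.032e+12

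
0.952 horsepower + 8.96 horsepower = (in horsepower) 9.912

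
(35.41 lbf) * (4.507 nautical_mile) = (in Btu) 1246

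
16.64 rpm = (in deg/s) 99.84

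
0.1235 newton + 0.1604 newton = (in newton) 0.2839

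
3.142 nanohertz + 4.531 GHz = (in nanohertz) 4.531e+18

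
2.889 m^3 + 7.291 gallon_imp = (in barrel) 18.38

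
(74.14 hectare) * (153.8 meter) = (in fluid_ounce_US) 3.856e+12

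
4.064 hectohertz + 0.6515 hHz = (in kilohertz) 0.4715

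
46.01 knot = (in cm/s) 2367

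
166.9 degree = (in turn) 0.4636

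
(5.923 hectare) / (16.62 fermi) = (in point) 1.01e+22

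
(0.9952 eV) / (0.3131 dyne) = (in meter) 5.093e-14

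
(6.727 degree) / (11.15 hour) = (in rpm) 2.793e-05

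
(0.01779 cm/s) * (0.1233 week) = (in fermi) 1.327e+16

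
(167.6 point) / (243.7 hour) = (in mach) 1.979e-10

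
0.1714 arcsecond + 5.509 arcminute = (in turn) 0.0002552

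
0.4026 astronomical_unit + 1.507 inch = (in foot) 1.976e+11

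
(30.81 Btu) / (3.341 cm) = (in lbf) 2.187e+05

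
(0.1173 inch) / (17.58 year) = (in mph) 1.202e-11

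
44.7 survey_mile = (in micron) 7.194e+10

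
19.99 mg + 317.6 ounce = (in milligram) 9.004e+06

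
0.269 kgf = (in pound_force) 0.593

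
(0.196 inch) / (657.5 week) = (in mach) 3.677e-14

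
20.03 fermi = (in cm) 2.003e-12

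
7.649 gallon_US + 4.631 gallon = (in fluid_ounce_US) 1572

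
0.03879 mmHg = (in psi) 0.0007501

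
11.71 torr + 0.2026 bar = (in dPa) 2.182e+05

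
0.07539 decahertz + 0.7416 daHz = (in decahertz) 0.817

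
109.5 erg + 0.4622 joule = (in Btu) 0.0004381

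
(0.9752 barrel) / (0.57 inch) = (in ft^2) 115.3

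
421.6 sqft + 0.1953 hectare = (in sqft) 2.144e+04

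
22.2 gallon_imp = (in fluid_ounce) 3413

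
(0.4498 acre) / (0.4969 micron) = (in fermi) 3.663e+24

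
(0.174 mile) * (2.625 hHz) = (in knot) 1.429e+05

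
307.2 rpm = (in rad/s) 32.17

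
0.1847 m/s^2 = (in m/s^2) 0.1847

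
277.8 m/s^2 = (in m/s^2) 277.8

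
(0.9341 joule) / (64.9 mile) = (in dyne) 0.8943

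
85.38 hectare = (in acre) 211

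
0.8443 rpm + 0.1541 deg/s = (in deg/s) 5.22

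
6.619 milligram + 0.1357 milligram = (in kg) 6.755e-06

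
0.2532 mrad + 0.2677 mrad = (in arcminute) 1.791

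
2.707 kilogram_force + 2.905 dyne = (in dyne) 2.655e+06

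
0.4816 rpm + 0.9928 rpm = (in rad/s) 0.1544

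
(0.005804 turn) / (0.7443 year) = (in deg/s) 8.902e-08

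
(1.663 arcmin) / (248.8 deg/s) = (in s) 0.0001114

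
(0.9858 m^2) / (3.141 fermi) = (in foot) 1.03e+15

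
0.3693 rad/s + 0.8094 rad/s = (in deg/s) 67.53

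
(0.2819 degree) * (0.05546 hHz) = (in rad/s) 0.02729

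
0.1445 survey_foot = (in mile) 2.737e-05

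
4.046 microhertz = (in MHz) 4.046e-12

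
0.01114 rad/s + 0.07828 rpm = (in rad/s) 0.01934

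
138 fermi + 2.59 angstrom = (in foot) 8.502e-10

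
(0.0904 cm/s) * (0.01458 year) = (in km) 0.4157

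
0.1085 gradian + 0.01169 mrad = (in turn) 0.0002731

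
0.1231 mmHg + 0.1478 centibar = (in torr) 1.232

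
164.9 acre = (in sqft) 7.183e+06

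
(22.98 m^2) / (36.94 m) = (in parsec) 2.016e-17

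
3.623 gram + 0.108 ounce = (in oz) 0.2358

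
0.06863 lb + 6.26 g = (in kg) 0.03739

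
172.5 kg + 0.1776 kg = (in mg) 1.727e+08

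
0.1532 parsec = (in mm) 4.727e+18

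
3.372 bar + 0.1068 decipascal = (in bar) 3.372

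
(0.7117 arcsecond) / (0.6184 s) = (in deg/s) 0.0003197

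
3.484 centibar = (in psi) 0.5053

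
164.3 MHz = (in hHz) 1.643e+06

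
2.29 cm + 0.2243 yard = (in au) 1.524e-12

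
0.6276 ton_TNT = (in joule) 2.626e+09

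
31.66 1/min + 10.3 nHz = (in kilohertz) 0.0005277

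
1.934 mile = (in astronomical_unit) 2.081e-08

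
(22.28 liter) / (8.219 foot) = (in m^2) 0.008894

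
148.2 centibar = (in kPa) 148.2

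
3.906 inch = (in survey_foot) 0.3255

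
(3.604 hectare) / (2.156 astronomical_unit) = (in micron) 0.1117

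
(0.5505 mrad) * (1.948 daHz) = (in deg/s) 0.6144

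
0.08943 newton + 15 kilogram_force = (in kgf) 15.01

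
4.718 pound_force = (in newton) 20.99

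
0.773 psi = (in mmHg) 39.98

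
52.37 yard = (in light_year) 5.062e-15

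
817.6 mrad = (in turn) 0.1301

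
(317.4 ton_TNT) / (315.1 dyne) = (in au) 2817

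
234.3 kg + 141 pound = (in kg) 298.3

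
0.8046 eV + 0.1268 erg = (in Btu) 1.202e-11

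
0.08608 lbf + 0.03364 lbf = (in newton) 0.5325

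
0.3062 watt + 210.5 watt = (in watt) 210.8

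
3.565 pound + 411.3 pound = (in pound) 414.9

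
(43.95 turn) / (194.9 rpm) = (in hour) 0.003758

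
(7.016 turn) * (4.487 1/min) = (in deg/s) 188.9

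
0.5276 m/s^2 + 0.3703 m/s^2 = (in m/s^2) 0.8979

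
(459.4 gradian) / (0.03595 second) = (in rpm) 1917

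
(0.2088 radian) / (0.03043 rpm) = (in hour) 0.0182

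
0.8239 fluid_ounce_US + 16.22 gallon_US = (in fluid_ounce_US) 2077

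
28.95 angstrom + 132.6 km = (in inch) 5.22e+06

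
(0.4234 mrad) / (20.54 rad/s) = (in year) 6.536e-13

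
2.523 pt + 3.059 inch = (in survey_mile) 4.883e-05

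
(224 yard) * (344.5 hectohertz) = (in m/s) 7.056e+06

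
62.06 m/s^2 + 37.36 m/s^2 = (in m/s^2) 99.42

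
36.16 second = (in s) 36.16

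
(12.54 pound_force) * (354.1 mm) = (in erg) 1.975e+08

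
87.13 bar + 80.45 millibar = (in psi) 1265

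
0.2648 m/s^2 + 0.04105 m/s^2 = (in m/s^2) 0.3058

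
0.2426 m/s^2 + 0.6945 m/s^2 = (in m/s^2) 0.9371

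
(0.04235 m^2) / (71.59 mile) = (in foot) 1.206e-06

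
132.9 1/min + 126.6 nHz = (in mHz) 2215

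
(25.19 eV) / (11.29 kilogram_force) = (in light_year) 3.853e-36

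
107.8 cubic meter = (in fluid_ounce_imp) 3.794e+06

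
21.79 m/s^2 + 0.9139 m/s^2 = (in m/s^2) 22.7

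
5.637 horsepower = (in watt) 4204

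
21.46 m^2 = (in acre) 0.005303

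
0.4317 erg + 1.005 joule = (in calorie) 0.2402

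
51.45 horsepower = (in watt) 3.837e+04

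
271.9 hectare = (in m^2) 2.719e+06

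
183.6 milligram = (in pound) 0.0004048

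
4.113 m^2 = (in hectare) 0.0004113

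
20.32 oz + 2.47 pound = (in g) 1696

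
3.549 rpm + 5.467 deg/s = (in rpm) 4.46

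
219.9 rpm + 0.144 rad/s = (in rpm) 221.3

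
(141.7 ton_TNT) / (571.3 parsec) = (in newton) 3.363e-08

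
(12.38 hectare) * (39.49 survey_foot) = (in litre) 1.49e+09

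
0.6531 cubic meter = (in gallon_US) 172.5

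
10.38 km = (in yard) 1.135e+04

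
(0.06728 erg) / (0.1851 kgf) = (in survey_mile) 2.303e-12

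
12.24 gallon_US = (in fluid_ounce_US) 1567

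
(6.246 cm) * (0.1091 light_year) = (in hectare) 6.447e+09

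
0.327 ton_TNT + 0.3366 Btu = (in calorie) 3.27e+08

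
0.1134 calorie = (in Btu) 0.0004497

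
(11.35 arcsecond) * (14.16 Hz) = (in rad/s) 0.0007792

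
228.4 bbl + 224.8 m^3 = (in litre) 2.611e+05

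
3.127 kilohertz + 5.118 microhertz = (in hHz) 31.27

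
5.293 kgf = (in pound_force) 11.67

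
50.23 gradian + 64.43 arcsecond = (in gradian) 50.25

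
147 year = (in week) 7665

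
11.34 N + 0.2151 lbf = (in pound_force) 2.764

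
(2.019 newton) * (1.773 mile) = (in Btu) 5.46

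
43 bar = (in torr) 3.225e+04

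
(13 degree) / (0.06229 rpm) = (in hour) 0.009662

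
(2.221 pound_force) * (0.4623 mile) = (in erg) 7.35e+10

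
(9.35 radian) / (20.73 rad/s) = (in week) 7.458e-07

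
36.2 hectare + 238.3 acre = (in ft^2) 1.428e+07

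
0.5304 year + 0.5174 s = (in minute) 2.788e+05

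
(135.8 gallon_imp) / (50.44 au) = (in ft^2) 8.807e-13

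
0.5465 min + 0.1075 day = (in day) 0.1079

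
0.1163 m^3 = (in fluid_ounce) 3933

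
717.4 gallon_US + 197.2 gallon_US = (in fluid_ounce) 1.171e+05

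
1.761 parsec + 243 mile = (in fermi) 5.434e+31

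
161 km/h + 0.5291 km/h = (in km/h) 161.5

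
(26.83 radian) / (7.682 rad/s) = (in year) 1.107e-07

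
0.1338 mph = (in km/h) 0.2153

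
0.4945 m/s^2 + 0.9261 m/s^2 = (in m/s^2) 1.421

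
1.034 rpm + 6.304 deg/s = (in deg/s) 12.51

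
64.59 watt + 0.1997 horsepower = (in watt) 213.5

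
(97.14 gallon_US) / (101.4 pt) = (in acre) 0.00254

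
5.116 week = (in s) 3.094e+06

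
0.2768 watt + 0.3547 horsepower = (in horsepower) 0.3551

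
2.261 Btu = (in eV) 1.489e+22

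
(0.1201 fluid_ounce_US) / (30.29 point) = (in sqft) 0.003578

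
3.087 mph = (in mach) 0.004053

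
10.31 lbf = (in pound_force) 10.31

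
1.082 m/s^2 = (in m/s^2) 1.082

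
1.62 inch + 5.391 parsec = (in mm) 1.663e+20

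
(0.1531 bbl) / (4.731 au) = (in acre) 8.498e-18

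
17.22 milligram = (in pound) 3.796e-05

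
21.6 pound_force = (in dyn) 9.608e+06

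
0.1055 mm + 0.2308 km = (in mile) 0.1434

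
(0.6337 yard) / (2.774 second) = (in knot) 0.406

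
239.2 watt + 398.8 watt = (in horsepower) 0.8556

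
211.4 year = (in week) 1.102e+04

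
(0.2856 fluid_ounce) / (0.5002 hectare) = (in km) 1.689e-12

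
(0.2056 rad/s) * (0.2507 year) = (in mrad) 1.625e+09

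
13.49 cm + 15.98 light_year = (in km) 1.512e+14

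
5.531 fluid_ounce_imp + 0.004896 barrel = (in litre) 0.9356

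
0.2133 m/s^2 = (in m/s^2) 0.2133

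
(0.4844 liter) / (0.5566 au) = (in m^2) 5.817e-15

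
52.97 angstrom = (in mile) 3.291e-12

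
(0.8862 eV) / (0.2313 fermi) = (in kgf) 6.26e-05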